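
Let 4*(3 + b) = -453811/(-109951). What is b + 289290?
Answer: 127230033559/439804 ≈ 2.8929e+5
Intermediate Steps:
b = -865601/439804 (b = -3 + (-453811/(-109951))/4 = -3 + (-453811*(-1/109951))/4 = -3 + (1/4)*(453811/109951) = -3 + 453811/439804 = -865601/439804 ≈ -1.9682)
b + 289290 = -865601/439804 + 289290 = 127230033559/439804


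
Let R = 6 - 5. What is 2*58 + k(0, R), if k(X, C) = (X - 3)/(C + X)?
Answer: 113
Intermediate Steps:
R = 1
k(X, C) = (-3 + X)/(C + X)
2*58 + k(0, R) = 2*58 + (-3 + 0)/(1 + 0) = 116 - 3/1 = 116 + 1*(-3) = 116 - 3 = 113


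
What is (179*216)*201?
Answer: 7771464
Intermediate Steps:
(179*216)*201 = 38664*201 = 7771464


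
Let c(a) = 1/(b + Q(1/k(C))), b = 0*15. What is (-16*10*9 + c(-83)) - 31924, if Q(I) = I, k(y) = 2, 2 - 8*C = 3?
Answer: -33362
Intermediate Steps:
C = -⅛ (C = ¼ - ⅛*3 = ¼ - 3/8 = -⅛ ≈ -0.12500)
b = 0
c(a) = 2 (c(a) = 1/(0 + 1/2) = 1/(0 + ½) = 1/(½) = 2)
(-16*10*9 + c(-83)) - 31924 = (-16*10*9 + 2) - 31924 = (-160*9 + 2) - 31924 = (-1440 + 2) - 31924 = -1438 - 31924 = -33362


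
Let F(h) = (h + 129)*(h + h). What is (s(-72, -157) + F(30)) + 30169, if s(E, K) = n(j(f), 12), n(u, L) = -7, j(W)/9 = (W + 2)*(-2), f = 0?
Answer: 39702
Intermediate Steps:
j(W) = -36 - 18*W (j(W) = 9*((W + 2)*(-2)) = 9*((2 + W)*(-2)) = 9*(-4 - 2*W) = -36 - 18*W)
s(E, K) = -7
F(h) = 2*h*(129 + h) (F(h) = (129 + h)*(2*h) = 2*h*(129 + h))
(s(-72, -157) + F(30)) + 30169 = (-7 + 2*30*(129 + 30)) + 30169 = (-7 + 2*30*159) + 30169 = (-7 + 9540) + 30169 = 9533 + 30169 = 39702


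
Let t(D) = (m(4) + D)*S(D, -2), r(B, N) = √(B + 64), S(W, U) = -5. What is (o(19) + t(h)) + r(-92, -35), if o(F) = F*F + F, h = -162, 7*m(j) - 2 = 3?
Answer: 8305/7 + 2*I*√7 ≈ 1186.4 + 5.2915*I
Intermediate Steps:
m(j) = 5/7 (m(j) = 2/7 + (⅐)*3 = 2/7 + 3/7 = 5/7)
r(B, N) = √(64 + B)
o(F) = F + F² (o(F) = F² + F = F + F²)
t(D) = -25/7 - 5*D (t(D) = (5/7 + D)*(-5) = -25/7 - 5*D)
(o(19) + t(h)) + r(-92, -35) = (19*(1 + 19) + (-25/7 - 5*(-162))) + √(64 - 92) = (19*20 + (-25/7 + 810)) + √(-28) = (380 + 5645/7) + 2*I*√7 = 8305/7 + 2*I*√7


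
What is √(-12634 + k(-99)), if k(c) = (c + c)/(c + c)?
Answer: I*√12633 ≈ 112.4*I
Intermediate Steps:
k(c) = 1 (k(c) = (2*c)/((2*c)) = (2*c)*(1/(2*c)) = 1)
√(-12634 + k(-99)) = √(-12634 + 1) = √(-12633) = I*√12633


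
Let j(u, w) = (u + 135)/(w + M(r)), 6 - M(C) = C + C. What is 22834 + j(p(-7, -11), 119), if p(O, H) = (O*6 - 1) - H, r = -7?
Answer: 3174029/139 ≈ 22835.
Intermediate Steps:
p(O, H) = -1 - H + 6*O (p(O, H) = (6*O - 1) - H = (-1 + 6*O) - H = -1 - H + 6*O)
M(C) = 6 - 2*C (M(C) = 6 - (C + C) = 6 - 2*C)
j(u, w) = (135 + u)/(20 + w) (j(u, w) = (u + 135)/(w + (6 - 2*(-7))) = (135 + u)/(w + (6 + 14)) = (135 + u)/(w + 20) = (135 + u)/(20 + w))
22834 + j(p(-7, -11), 119) = 22834 + (135 + (-1 - 1*(-11) + 6*(-7)))/(20 + 119) = 22834 + (135 + (-1 + 11 - 42))/139 = 22834 + (135 - 32)/139 = 22834 + (1/139)*103 = 22834 + 103/139 = 3174029/139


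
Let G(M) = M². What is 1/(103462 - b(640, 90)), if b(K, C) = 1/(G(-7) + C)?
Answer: 139/14381217 ≈ 9.6654e-6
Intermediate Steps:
b(K, C) = 1/(49 + C) (b(K, C) = 1/((-7)² + C) = 1/(49 + C))
1/(103462 - b(640, 90)) = 1/(103462 - 1/(49 + 90)) = 1/(103462 - 1/139) = 1/(14381217/139) = 139/14381217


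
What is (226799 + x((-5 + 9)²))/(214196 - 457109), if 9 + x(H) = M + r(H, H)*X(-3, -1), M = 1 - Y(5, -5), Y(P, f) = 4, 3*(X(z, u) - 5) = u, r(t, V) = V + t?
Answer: -680809/728739 ≈ -0.93423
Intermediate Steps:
X(z, u) = 5 + u/3
M = -3 (M = 1 - 1*4 = 1 - 4 = -3)
x(H) = -12 + 28*H/3 (x(H) = -9 + (-3 + (H + H)*(5 + (⅓)*(-1))) = -9 + (-3 + (2*H)*(5 - ⅓)) = -9 + (-3 + (2*H)*(14/3)) = -9 + (-3 + 28*H/3) = -12 + 28*H/3)
(226799 + x((-5 + 9)²))/(214196 - 457109) = (226799 + (-12 + 28*(-5 + 9)²/3))/(214196 - 457109) = (226799 + (-12 + (28/3)*4²))/(-242913) = (226799 + (-12 + (28/3)*16))*(-1/242913) = (226799 + (-12 + 448/3))*(-1/242913) = (226799 + 412/3)*(-1/242913) = (680809/3)*(-1/242913) = -680809/728739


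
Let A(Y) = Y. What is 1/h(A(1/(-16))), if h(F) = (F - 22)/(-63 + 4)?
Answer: 944/353 ≈ 2.6742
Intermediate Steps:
h(F) = 22/59 - F/59 (h(F) = (-22 + F)/(-59) = (-22 + F)*(-1/59) = 22/59 - F/59)
1/h(A(1/(-16))) = 1/(22/59 - 1/59/(-16)) = 1/(22/59 - 1/59*(-1/16)) = 1/(22/59 + 1/944) = 1/(353/944) = 944/353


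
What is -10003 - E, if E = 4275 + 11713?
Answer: -25991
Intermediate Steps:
E = 15988
-10003 - E = -10003 - 1*15988 = -10003 - 15988 = -25991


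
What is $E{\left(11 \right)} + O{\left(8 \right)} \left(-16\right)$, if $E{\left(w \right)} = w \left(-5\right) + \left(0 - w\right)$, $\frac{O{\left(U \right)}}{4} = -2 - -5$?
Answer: $-258$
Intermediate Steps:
$O{\left(U \right)} = 12$ ($O{\left(U \right)} = 4 \left(-2 - -5\right) = 4 \left(-2 + 5\right) = 4 \cdot 3 = 12$)
$E{\left(w \right)} = - 6 w$ ($E{\left(w \right)} = - 5 w - w = - 6 w$)
$E{\left(11 \right)} + O{\left(8 \right)} \left(-16\right) = \left(-6\right) 11 + 12 \left(-16\right) = -66 - 192 = -258$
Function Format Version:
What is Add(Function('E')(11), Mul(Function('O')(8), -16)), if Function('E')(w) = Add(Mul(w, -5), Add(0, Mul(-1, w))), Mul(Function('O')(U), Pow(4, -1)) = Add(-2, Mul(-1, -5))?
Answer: -258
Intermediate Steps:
Function('O')(U) = 12 (Function('O')(U) = Mul(4, Add(-2, Mul(-1, -5))) = Mul(4, Add(-2, 5)) = Mul(4, 3) = 12)
Function('E')(w) = Mul(-6, w) (Function('E')(w) = Add(Mul(-5, w), Mul(-1, w)) = Mul(-6, w))
Add(Function('E')(11), Mul(Function('O')(8), -16)) = Add(Mul(-6, 11), Mul(12, -16)) = Add(-66, -192) = -258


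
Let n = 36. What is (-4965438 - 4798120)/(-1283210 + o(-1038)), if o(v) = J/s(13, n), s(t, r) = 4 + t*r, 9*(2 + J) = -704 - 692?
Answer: 20737797192/2725538747 ≈ 7.6087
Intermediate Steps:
J = -1414/9 (J = -2 + (-704 - 692)/9 = -2 + (1/9)*(-1396) = -2 - 1396/9 = -1414/9 ≈ -157.11)
s(t, r) = 4 + r*t
o(v) = -707/2124 (o(v) = -1414/(9*(4 + 36*13)) = -1414/(9*(4 + 468)) = -1414/9/472 = -1414/9*1/472 = -707/2124)
(-4965438 - 4798120)/(-1283210 + o(-1038)) = (-4965438 - 4798120)/(-1283210 - 707/2124) = -9763558/(-2725538747/2124) = -9763558*(-2124/2725538747) = 20737797192/2725538747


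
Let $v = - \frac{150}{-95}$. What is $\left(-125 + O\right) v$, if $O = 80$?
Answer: $- \frac{1350}{19} \approx -71.053$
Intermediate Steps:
$v = \frac{30}{19}$ ($v = \left(-150\right) \left(- \frac{1}{95}\right) = \frac{30}{19} \approx 1.5789$)
$\left(-125 + O\right) v = \left(-125 + 80\right) \frac{30}{19} = \left(-45\right) \frac{30}{19} = - \frac{1350}{19}$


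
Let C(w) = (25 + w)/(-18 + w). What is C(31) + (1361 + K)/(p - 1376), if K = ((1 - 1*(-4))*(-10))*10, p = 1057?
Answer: 6671/4147 ≈ 1.6086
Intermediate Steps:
C(w) = (25 + w)/(-18 + w)
K = -500 (K = ((1 + 4)*(-10))*10 = (5*(-10))*10 = -50*10 = -500)
C(31) + (1361 + K)/(p - 1376) = (25 + 31)/(-18 + 31) + (1361 - 500)/(1057 - 1376) = 56/13 + 861/(-319) = (1/13)*56 + 861*(-1/319) = 56/13 - 861/319 = 6671/4147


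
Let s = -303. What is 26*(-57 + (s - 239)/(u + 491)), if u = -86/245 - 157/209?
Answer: -728805211/482408 ≈ -1510.8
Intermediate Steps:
u = -56439/51205 (u = -86*1/245 - 157*1/209 = -86/245 - 157/209 = -56439/51205 ≈ -1.1022)
26*(-57 + (s - 239)/(u + 491)) = 26*(-57 + (-303 - 239)/(-56439/51205 + 491)) = 26*(-57 - 542/25085216/51205) = 26*(-57 - 542*51205/25085216) = 26*(-57 - 13876555/12542608) = 26*(-728805211/12542608) = -728805211/482408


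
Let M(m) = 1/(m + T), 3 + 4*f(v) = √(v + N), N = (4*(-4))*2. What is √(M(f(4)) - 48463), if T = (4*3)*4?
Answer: √((-9159503 - 96926*I*√7)/(189 + 2*I*√7)) ≈ 0.e-6 - 220.14*I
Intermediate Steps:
N = -32 (N = -16*2 = -32)
T = 48 (T = 12*4 = 48)
f(v) = -¾ + √(-32 + v)/4 (f(v) = -¾ + √(v - 32)/4 = -¾ + √(-32 + v)/4)
M(m) = 1/(48 + m) (M(m) = 1/(m + 48) = 1/(48 + m))
√(M(f(4)) - 48463) = √(1/(48 + (-¾ + √(-32 + 4)/4)) - 48463) = √(1/(48 + (-¾ + √(-28)/4)) - 48463) = √(1/(48 + (-¾ + (2*I*√7)/4)) - 48463) = √(1/(48 + (-¾ + I*√7/2)) - 48463) = √(1/(189/4 + I*√7/2) - 48463) = √(-48463 + 1/(189/4 + I*√7/2))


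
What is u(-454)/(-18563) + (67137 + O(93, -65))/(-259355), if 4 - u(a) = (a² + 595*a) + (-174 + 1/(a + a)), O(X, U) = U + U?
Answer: -16246269587063/4371481433420 ≈ -3.7164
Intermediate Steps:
O(X, U) = 2*U
u(a) = 178 - a² - 595*a - 1/(2*a) (u(a) = 4 - ((a² + 595*a) + (-174 + 1/(a + a))) = 4 - ((a² + 595*a) + (-174 + 1/(2*a))) = 4 - (-174 + a² + 1/(2*a) + 595*a) = 4 + (174 - a² - 595*a - 1/(2*a)) = 178 - a² - 595*a - 1/(2*a))
u(-454)/(-18563) + (67137 + O(93, -65))/(-259355) = (178 - 1*(-454)² - 595*(-454) - ½/(-454))/(-18563) + (67137 + 2*(-65))/(-259355) = (178 - 1*206116 + 270130 - ½*(-1/454))*(-1/18563) + (67137 - 130)*(-1/259355) = (178 - 206116 + 270130 + 1/908)*(-1/18563) + 67007*(-1/259355) = (58286337/908)*(-1/18563) - 67007/259355 = -58286337/16855204 - 67007/259355 = -16246269587063/4371481433420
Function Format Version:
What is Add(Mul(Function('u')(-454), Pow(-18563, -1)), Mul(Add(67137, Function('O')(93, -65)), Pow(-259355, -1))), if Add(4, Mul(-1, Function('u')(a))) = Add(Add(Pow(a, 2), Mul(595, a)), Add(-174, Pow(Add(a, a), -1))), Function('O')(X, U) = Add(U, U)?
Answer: Rational(-16246269587063, 4371481433420) ≈ -3.7164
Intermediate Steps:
Function('O')(X, U) = Mul(2, U)
Function('u')(a) = Add(178, Mul(-1, Pow(a, 2)), Mul(-595, a), Mul(Rational(-1, 2), Pow(a, -1))) (Function('u')(a) = Add(4, Mul(-1, Add(Add(Pow(a, 2), Mul(595, a)), Add(-174, Pow(Add(a, a), -1))))) = Add(4, Mul(-1, Add(Add(Pow(a, 2), Mul(595, a)), Add(-174, Pow(Mul(2, a), -1))))) = Add(4, Mul(-1, Add(Add(Pow(a, 2), Mul(595, a)), Add(-174, Mul(Rational(1, 2), Pow(a, -1)))))) = Add(4, Mul(-1, Add(-174, Pow(a, 2), Mul(Rational(1, 2), Pow(a, -1)), Mul(595, a)))) = Add(4, Add(174, Mul(-1, Pow(a, 2)), Mul(-595, a), Mul(Rational(-1, 2), Pow(a, -1)))) = Add(178, Mul(-1, Pow(a, 2)), Mul(-595, a), Mul(Rational(-1, 2), Pow(a, -1))))
Add(Mul(Function('u')(-454), Pow(-18563, -1)), Mul(Add(67137, Function('O')(93, -65)), Pow(-259355, -1))) = Add(Mul(Add(178, Mul(-1, Pow(-454, 2)), Mul(-595, -454), Mul(Rational(-1, 2), Pow(-454, -1))), Pow(-18563, -1)), Mul(Add(67137, Mul(2, -65)), Pow(-259355, -1))) = Add(Mul(Add(178, Mul(-1, 206116), 270130, Mul(Rational(-1, 2), Rational(-1, 454))), Rational(-1, 18563)), Mul(Add(67137, -130), Rational(-1, 259355))) = Add(Mul(Add(178, -206116, 270130, Rational(1, 908)), Rational(-1, 18563)), Mul(67007, Rational(-1, 259355))) = Add(Mul(Rational(58286337, 908), Rational(-1, 18563)), Rational(-67007, 259355)) = Add(Rational(-58286337, 16855204), Rational(-67007, 259355)) = Rational(-16246269587063, 4371481433420)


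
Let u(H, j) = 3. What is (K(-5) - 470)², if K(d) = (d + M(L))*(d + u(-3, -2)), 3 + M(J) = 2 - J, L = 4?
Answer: 202500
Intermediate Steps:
M(J) = -1 - J (M(J) = -3 + (2 - J) = -1 - J)
K(d) = (-5 + d)*(3 + d) (K(d) = (d + (-1 - 1*4))*(d + 3) = (d + (-1 - 4))*(3 + d) = (d - 5)*(3 + d) = (-5 + d)*(3 + d))
(K(-5) - 470)² = ((-15 + (-5)² - 2*(-5)) - 470)² = ((-15 + 25 + 10) - 470)² = (20 - 470)² = (-450)² = 202500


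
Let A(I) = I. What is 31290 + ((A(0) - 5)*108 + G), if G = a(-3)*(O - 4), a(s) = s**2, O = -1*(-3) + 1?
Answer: 30750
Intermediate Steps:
O = 4 (O = 3 + 1 = 4)
G = 0 (G = (-3)**2*(4 - 4) = 9*0 = 0)
31290 + ((A(0) - 5)*108 + G) = 31290 + ((0 - 5)*108 + 0) = 31290 + (-5*108 + 0) = 31290 + (-540 + 0) = 31290 - 540 = 30750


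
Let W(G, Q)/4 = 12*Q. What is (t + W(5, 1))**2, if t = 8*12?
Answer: 20736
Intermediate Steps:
t = 96
W(G, Q) = 48*Q (W(G, Q) = 4*(12*Q) = 48*Q)
(t + W(5, 1))**2 = (96 + 48*1)**2 = (96 + 48)**2 = 144**2 = 20736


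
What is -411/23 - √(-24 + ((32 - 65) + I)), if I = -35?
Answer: -411/23 - 2*I*√23 ≈ -17.87 - 9.5917*I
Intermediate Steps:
-411/23 - √(-24 + ((32 - 65) + I)) = -411/23 - √(-24 + ((32 - 65) - 35)) = -411*1/23 - √(-24 + (-33 - 35)) = -411/23 - √(-24 - 68) = -411/23 - √(-92) = -411/23 - 2*I*√23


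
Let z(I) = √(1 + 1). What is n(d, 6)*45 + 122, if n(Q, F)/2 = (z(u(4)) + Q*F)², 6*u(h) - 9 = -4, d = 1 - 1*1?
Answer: 302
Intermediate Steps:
d = 0 (d = 1 - 1 = 0)
u(h) = ⅚ (u(h) = 3/2 + (⅙)*(-4) = 3/2 - ⅔ = ⅚)
z(I) = √2
n(Q, F) = 2*(√2 + F*Q)² (n(Q, F) = 2*(√2 + Q*F)² = 2*(√2 + F*Q)²)
n(d, 6)*45 + 122 = (2*(√2 + 6*0)²)*45 + 122 = (2*(√2 + 0)²)*45 + 122 = (2*(√2)²)*45 + 122 = (2*2)*45 + 122 = 4*45 + 122 = 180 + 122 = 302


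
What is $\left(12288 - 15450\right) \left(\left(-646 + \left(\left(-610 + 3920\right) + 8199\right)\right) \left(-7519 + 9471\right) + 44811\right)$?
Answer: $-67190561694$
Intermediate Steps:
$\left(12288 - 15450\right) \left(\left(-646 + \left(\left(-610 + 3920\right) + 8199\right)\right) \left(-7519 + 9471\right) + 44811\right) = - 3162 \left(\left(-646 + \left(3310 + 8199\right)\right) 1952 + 44811\right) = - 3162 \left(\left(-646 + 11509\right) 1952 + 44811\right) = - 3162 \left(10863 \cdot 1952 + 44811\right) = - 3162 \left(21204576 + 44811\right) = \left(-3162\right) 21249387 = -67190561694$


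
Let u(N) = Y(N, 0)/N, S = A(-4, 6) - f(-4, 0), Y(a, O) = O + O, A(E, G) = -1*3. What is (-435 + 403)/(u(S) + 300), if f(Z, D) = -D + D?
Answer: -8/75 ≈ -0.10667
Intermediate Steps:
A(E, G) = -3
f(Z, D) = 0
Y(a, O) = 2*O
S = -3 (S = -3 - 1*0 = -3 + 0 = -3)
u(N) = 0 (u(N) = (2*0)/N = 0/N = 0)
(-435 + 403)/(u(S) + 300) = (-435 + 403)/(0 + 300) = -32/300 = -32*1/300 = -8/75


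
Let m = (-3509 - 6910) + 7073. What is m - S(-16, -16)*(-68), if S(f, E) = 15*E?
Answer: -19666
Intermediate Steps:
m = -3346 (m = -10419 + 7073 = -3346)
m - S(-16, -16)*(-68) = -3346 - 15*(-16)*(-68) = -3346 - (-240)*(-68) = -3346 - 1*16320 = -3346 - 16320 = -19666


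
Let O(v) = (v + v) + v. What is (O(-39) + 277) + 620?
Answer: 780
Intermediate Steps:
O(v) = 3*v (O(v) = 2*v + v = 3*v)
(O(-39) + 277) + 620 = (3*(-39) + 277) + 620 = (-117 + 277) + 620 = 160 + 620 = 780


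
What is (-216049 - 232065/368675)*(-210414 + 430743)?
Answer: -3509933382151812/73735 ≈ -4.7602e+10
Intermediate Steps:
(-216049 - 232065/368675)*(-210414 + 430743) = (-216049 - 232065*1/368675)*220329 = (-216049 - 46413/73735)*220329 = -15930419428/73735*220329 = -3509933382151812/73735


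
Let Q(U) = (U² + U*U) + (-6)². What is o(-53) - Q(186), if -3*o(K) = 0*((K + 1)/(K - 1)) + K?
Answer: -207631/3 ≈ -69210.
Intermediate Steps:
o(K) = -K/3 (o(K) = -(0*((K + 1)/(K - 1)) + K)/3 = -(0*((1 + K)/(-1 + K)) + K)/3 = -(0 + K)/3 = -K/3)
Q(U) = 36 + 2*U² (Q(U) = (U² + U²) + 36 = 2*U² + 36 = 36 + 2*U²)
o(-53) - Q(186) = -⅓*(-53) - (36 + 2*186²) = 53/3 - (36 + 2*34596) = 53/3 - (36 + 69192) = 53/3 - 1*69228 = 53/3 - 69228 = -207631/3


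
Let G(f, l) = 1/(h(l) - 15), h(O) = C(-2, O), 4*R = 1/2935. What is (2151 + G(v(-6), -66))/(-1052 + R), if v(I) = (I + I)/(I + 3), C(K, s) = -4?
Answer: -479790320/234659101 ≈ -2.0446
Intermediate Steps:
R = 1/11740 (R = (1/4)/2935 = (1/4)*(1/2935) = 1/11740 ≈ 8.5179e-5)
h(O) = -4
v(I) = 2*I/(3 + I) (v(I) = (2*I)/(3 + I) = 2*I/(3 + I))
G(f, l) = -1/19 (G(f, l) = 1/(-4 - 15) = 1/(-19) = -1/19)
(2151 + G(v(-6), -66))/(-1052 + R) = (2151 - 1/19)/(-1052 + 1/11740) = 40868/(19*(-12350479/11740)) = (40868/19)*(-11740/12350479) = -479790320/234659101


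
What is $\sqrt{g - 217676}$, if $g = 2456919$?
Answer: $\sqrt{2239243} \approx 1496.4$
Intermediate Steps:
$\sqrt{g - 217676} = \sqrt{2456919 - 217676} = \sqrt{2239243}$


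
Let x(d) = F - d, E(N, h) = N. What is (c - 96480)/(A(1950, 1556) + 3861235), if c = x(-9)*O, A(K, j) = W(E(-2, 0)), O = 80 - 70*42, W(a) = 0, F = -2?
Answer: -23300/772247 ≈ -0.030172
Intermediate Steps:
O = -2860 (O = 80 - 2940 = -2860)
A(K, j) = 0
x(d) = -2 - d
c = -20020 (c = (-2 - 1*(-9))*(-2860) = (-2 + 9)*(-2860) = 7*(-2860) = -20020)
(c - 96480)/(A(1950, 1556) + 3861235) = (-20020 - 96480)/(0 + 3861235) = -116500/3861235 = -116500*1/3861235 = -23300/772247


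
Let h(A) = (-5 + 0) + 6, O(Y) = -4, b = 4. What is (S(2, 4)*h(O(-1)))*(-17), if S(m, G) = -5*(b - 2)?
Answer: 170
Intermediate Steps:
S(m, G) = -10 (S(m, G) = -5*(4 - 2) = -5*2 = -10)
h(A) = 1 (h(A) = -5 + 6 = 1)
(S(2, 4)*h(O(-1)))*(-17) = -10*1*(-17) = -10*(-17) = 170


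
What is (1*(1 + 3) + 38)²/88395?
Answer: 588/29465 ≈ 0.019956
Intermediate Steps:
(1*(1 + 3) + 38)²/88395 = (1*4 + 38)²*(1/88395) = (4 + 38)²*(1/88395) = 42²*(1/88395) = 1764*(1/88395) = 588/29465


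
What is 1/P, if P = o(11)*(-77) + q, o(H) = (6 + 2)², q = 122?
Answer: -1/4806 ≈ -0.00020807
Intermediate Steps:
o(H) = 64 (o(H) = 8² = 64)
P = -4806 (P = 64*(-77) + 122 = -4928 + 122 = -4806)
1/P = 1/(-4806) = -1/4806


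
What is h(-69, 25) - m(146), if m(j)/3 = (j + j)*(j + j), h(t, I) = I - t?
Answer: -255698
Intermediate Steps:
m(j) = 12*j² (m(j) = 3*((j + j)*(j + j)) = 3*((2*j)*(2*j)) = 3*(4*j²) = 12*j²)
h(-69, 25) - m(146) = (25 - 1*(-69)) - 12*146² = (25 + 69) - 12*21316 = 94 - 1*255792 = 94 - 255792 = -255698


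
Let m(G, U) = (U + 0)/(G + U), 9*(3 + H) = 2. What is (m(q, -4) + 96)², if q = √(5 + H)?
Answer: 9072324/961 + 36144*√5/961 ≈ 9524.6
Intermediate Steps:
H = -25/9 (H = -3 + (⅑)*2 = -3 + 2/9 = -25/9 ≈ -2.7778)
q = 2*√5/3 (q = √(5 - 25/9) = √(20/9) = 2*√5/3 ≈ 1.4907)
m(G, U) = U/(G + U)
(m(q, -4) + 96)² = (-4/(2*√5/3 - 4) + 96)² = (-4/(-4 + 2*√5/3) + 96)² = (96 - 4/(-4 + 2*√5/3))²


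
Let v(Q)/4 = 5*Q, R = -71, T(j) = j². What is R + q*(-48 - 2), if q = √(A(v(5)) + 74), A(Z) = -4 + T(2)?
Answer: -71 - 50*√74 ≈ -501.12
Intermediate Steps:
v(Q) = 20*Q (v(Q) = 4*(5*Q) = 20*Q)
A(Z) = 0 (A(Z) = -4 + 2² = -4 + 4 = 0)
q = √74 (q = √(0 + 74) = √74 ≈ 8.6023)
R + q*(-48 - 2) = -71 + √74*(-48 - 2) = -71 + √74*(-50) = -71 - 50*√74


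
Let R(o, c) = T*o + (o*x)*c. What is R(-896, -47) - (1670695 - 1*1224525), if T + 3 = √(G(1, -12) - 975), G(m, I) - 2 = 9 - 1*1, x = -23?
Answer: -1412058 - 896*I*√965 ≈ -1.4121e+6 - 27834.0*I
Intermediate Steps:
G(m, I) = 10 (G(m, I) = 2 + (9 - 1*1) = 2 + (9 - 1) = 2 + 8 = 10)
T = -3 + I*√965 (T = -3 + √(10 - 975) = -3 + √(-965) = -3 + I*√965 ≈ -3.0 + 31.064*I)
R(o, c) = o*(-3 + I*√965) - 23*c*o (R(o, c) = (-3 + I*√965)*o + (o*(-23))*c = o*(-3 + I*√965) + (-23*o)*c = o*(-3 + I*√965) - 23*c*o)
R(-896, -47) - (1670695 - 1*1224525) = -896*(-3 - 23*(-47) + I*√965) - (1670695 - 1*1224525) = -896*(-3 + 1081 + I*√965) - (1670695 - 1224525) = -896*(1078 + I*√965) - 1*446170 = (-965888 - 896*I*√965) - 446170 = -1412058 - 896*I*√965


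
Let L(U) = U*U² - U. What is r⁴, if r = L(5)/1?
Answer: 207360000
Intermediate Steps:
L(U) = U³ - U
r = 120 (r = (5³ - 1*5)/1 = (125 - 5)*1 = 120*1 = 120)
r⁴ = 120⁴ = 207360000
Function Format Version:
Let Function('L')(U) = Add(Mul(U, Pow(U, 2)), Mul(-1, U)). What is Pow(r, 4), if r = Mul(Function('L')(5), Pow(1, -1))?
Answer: 207360000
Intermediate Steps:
Function('L')(U) = Add(Pow(U, 3), Mul(-1, U))
r = 120 (r = Mul(Add(Pow(5, 3), Mul(-1, 5)), Pow(1, -1)) = Mul(Add(125, -5), 1) = Mul(120, 1) = 120)
Pow(r, 4) = Pow(120, 4) = 207360000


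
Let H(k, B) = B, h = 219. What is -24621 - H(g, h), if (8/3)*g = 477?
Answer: -24840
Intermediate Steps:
g = 1431/8 (g = (3/8)*477 = 1431/8 ≈ 178.88)
-24621 - H(g, h) = -24621 - 1*219 = -24621 - 219 = -24840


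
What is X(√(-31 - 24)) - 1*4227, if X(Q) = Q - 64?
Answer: -4291 + I*√55 ≈ -4291.0 + 7.4162*I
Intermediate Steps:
X(Q) = -64 + Q
X(√(-31 - 24)) - 1*4227 = (-64 + √(-31 - 24)) - 1*4227 = (-64 + √(-55)) - 4227 = (-64 + I*√55) - 4227 = -4291 + I*√55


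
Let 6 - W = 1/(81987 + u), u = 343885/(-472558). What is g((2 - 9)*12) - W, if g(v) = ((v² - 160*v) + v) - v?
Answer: 793849579434448/38743268861 ≈ 20490.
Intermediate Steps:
u = -343885/472558 (u = 343885*(-1/472558) = -343885/472558 ≈ -0.72771)
g(v) = v² - 160*v (g(v) = (v² - 159*v) - v = v² - 160*v)
W = 232459140608/38743268861 (W = 6 - 1/(81987 - 343885/472558) = 6 - 1/38743268861/472558 = 6 - 1*472558/38743268861 = 6 - 472558/38743268861 = 232459140608/38743268861 ≈ 6.0000)
g((2 - 9)*12) - W = ((2 - 9)*12)*(-160 + (2 - 9)*12) - 1*232459140608/38743268861 = (-7*12)*(-160 - 7*12) - 232459140608/38743268861 = -84*(-160 - 84) - 232459140608/38743268861 = -84*(-244) - 232459140608/38743268861 = 20496 - 232459140608/38743268861 = 793849579434448/38743268861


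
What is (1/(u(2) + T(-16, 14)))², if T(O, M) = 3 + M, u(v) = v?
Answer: 1/361 ≈ 0.0027701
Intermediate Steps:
(1/(u(2) + T(-16, 14)))² = (1/(2 + (3 + 14)))² = (1/(2 + 17))² = (1/19)² = 1/361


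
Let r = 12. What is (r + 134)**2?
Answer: 21316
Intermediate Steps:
(r + 134)**2 = (12 + 134)**2 = 146**2 = 21316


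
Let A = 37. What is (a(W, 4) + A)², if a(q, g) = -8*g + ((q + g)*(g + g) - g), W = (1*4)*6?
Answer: 50625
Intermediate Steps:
W = 24 (W = 4*6 = 24)
a(q, g) = -9*g + 2*g*(g + q) (a(q, g) = -8*g + ((g + q)*(2*g) - g) = -8*g + (2*g*(g + q) - g) = -8*g + (-g + 2*g*(g + q)) = -9*g + 2*g*(g + q))
(a(W, 4) + A)² = (4*(-9 + 2*4 + 2*24) + 37)² = (4*(-9 + 8 + 48) + 37)² = (4*47 + 37)² = (188 + 37)² = 225² = 50625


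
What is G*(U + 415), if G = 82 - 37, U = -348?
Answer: 3015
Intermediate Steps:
G = 45
G*(U + 415) = 45*(-348 + 415) = 45*67 = 3015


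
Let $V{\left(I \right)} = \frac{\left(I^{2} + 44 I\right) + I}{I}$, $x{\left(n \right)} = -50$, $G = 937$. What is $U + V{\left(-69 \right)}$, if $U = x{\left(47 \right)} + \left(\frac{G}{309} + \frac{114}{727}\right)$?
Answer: $- \frac{15907157}{224643} \approx -70.811$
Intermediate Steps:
$V{\left(I \right)} = \frac{I^{2} + 45 I}{I}$
$U = - \frac{10515725}{224643}$ ($U = -50 + \left(\frac{937}{309} + \frac{114}{727}\right) = -50 + \frac{716425}{224643} = - \frac{10515725}{224643} \approx -46.811$)
$U + V{\left(-69 \right)} = - \frac{10515725}{224643} + \left(45 - 69\right) = - \frac{10515725}{224643} - 24 = - \frac{15907157}{224643}$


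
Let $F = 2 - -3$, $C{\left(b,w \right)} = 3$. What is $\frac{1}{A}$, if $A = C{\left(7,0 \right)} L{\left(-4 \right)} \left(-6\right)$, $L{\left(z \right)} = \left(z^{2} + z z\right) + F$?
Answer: $- \frac{1}{666} \approx -0.0015015$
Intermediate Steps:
$F = 5$ ($F = 2 + 3 = 5$)
$L{\left(z \right)} = 5 + 2 z^{2}$ ($L{\left(z \right)} = \left(z^{2} + z z\right) + 5 = \left(z^{2} + z^{2}\right) + 5 = 2 z^{2} + 5 = 5 + 2 z^{2}$)
$A = -666$ ($A = 3 \left(5 + 2 \left(-4\right)^{2}\right) \left(-6\right) = 3 \left(5 + 2 \cdot 16\right) \left(-6\right) = 3 \left(5 + 32\right) \left(-6\right) = 3 \cdot 37 \left(-6\right) = 111 \left(-6\right) = -666$)
$\frac{1}{A} = \frac{1}{-666} = - \frac{1}{666}$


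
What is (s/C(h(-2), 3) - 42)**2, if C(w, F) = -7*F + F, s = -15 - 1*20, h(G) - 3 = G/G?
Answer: 519841/324 ≈ 1604.4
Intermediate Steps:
h(G) = 4 (h(G) = 3 + G/G = 3 + 1 = 4)
s = -35 (s = -15 - 20 = -35)
C(w, F) = -6*F
(s/C(h(-2), 3) - 42)**2 = (-35/((-6*3)) - 42)**2 = (-35/(-18) - 42)**2 = (-35*(-1/18) - 42)**2 = (35/18 - 42)**2 = (-721/18)**2 = 519841/324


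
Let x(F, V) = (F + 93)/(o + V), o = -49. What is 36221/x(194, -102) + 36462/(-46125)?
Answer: -2051099203/107625 ≈ -19058.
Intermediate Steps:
x(F, V) = (93 + F)/(-49 + V) (x(F, V) = (F + 93)/(-49 + V) = (93 + F)/(-49 + V))
36221/x(194, -102) + 36462/(-46125) = 36221/(((93 + 194)/(-49 - 102))) + 36462/(-46125) = 36221/((287/(-151))) + 36462*(-1/46125) = 36221/((-1/151*287)) - 12154/15375 = 36221/(-287/151) - 12154/15375 = 36221*(-151/287) - 12154/15375 = -5469371/287 - 12154/15375 = -2051099203/107625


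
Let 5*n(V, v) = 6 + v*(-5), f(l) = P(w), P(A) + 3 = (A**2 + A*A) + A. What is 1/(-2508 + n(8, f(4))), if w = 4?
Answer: -5/12699 ≈ -0.00039373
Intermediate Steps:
P(A) = -3 + A + 2*A**2 (P(A) = -3 + ((A**2 + A*A) + A) = -3 + ((A**2 + A**2) + A) = -3 + (2*A**2 + A) = -3 + (A + 2*A**2) = -3 + A + 2*A**2)
f(l) = 33 (f(l) = -3 + 4 + 2*4**2 = -3 + 4 + 2*16 = -3 + 4 + 32 = 33)
n(V, v) = 6/5 - v (n(V, v) = (6 + v*(-5))/5 = (6 - 5*v)/5 = 6/5 - v)
1/(-2508 + n(8, f(4))) = 1/(-2508 + (6/5 - 1*33)) = 1/(-2508 + (6/5 - 33)) = 1/(-2508 - 159/5) = 1/(-12699/5) = -5/12699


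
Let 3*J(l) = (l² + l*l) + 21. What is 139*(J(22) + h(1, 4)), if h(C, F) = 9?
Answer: 141224/3 ≈ 47075.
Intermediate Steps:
J(l) = 7 + 2*l²/3 (J(l) = ((l² + l*l) + 21)/3 = ((l² + l²) + 21)/3 = (2*l² + 21)/3 = (21 + 2*l²)/3 = 7 + 2*l²/3)
139*(J(22) + h(1, 4)) = 139*((7 + (⅔)*22²) + 9) = 139*((7 + (⅔)*484) + 9) = 139*((7 + 968/3) + 9) = 139*(989/3 + 9) = 139*(1016/3) = 141224/3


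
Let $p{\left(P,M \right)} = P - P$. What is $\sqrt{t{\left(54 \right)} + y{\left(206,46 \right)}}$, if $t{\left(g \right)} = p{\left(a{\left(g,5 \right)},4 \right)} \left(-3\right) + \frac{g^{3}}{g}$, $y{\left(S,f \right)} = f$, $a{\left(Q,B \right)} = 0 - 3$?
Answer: $\sqrt{2962} \approx 54.424$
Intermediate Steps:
$a{\left(Q,B \right)} = -3$ ($a{\left(Q,B \right)} = 0 - 3 = -3$)
$p{\left(P,M \right)} = 0$
$t{\left(g \right)} = g^{2}$ ($t{\left(g \right)} = 0 \left(-3\right) + \frac{g^{3}}{g} = 0 + g^{2} = g^{2}$)
$\sqrt{t{\left(54 \right)} + y{\left(206,46 \right)}} = \sqrt{54^{2} + 46} = \sqrt{2916 + 46} = \sqrt{2962}$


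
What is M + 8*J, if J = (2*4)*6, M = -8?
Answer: 376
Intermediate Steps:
J = 48 (J = 8*6 = 48)
M + 8*J = -8 + 8*48 = -8 + 384 = 376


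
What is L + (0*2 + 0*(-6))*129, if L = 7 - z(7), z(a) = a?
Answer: 0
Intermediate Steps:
L = 0 (L = 7 - 1*7 = 7 - 7 = 0)
L + (0*2 + 0*(-6))*129 = 0 + (0*2 + 0*(-6))*129 = 0 + (0 + 0)*129 = 0 + 0*129 = 0 + 0 = 0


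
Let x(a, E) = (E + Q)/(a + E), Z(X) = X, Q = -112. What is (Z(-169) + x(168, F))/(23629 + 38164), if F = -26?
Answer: -12068/4387303 ≈ -0.0027507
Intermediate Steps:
x(a, E) = (-112 + E)/(E + a) (x(a, E) = (E - 112)/(a + E) = (-112 + E)/(E + a))
(Z(-169) + x(168, F))/(23629 + 38164) = (-169 + (-112 - 26)/(-26 + 168))/(23629 + 38164) = (-169 - 138/142)/61793 = (-169 + (1/142)*(-138))*(1/61793) = (-169 - 69/71)*(1/61793) = -12068/71*1/61793 = -12068/4387303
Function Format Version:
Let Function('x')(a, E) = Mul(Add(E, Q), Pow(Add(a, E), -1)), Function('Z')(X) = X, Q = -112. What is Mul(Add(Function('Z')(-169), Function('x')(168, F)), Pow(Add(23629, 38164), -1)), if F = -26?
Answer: Rational(-12068, 4387303) ≈ -0.0027507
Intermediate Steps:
Function('x')(a, E) = Mul(Pow(Add(E, a), -1), Add(-112, E)) (Function('x')(a, E) = Mul(Add(E, -112), Pow(Add(a, E), -1)) = Mul(Add(-112, E), Pow(Add(E, a), -1)) = Mul(Pow(Add(E, a), -1), Add(-112, E)))
Mul(Add(Function('Z')(-169), Function('x')(168, F)), Pow(Add(23629, 38164), -1)) = Mul(Add(-169, Mul(Pow(Add(-26, 168), -1), Add(-112, -26))), Pow(Add(23629, 38164), -1)) = Mul(Add(-169, Mul(Pow(142, -1), -138)), Pow(61793, -1)) = Mul(Add(-169, Mul(Rational(1, 142), -138)), Rational(1, 61793)) = Mul(Add(-169, Rational(-69, 71)), Rational(1, 61793)) = Mul(Rational(-12068, 71), Rational(1, 61793)) = Rational(-12068, 4387303)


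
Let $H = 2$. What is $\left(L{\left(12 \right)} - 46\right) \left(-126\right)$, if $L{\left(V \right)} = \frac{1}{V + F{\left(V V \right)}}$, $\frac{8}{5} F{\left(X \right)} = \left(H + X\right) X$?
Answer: $\frac{12704811}{2192} \approx 5796.0$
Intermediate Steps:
$F{\left(X \right)} = \frac{5 X \left(2 + X\right)}{8}$ ($F{\left(X \right)} = \frac{5 \left(2 + X\right) X}{8} = \frac{5 X \left(2 + X\right)}{8}$)
$L{\left(V \right)} = \frac{1}{V + \frac{5 V^{2} \left(2 + V^{2}\right)}{8}}$ ($L{\left(V \right)} = \frac{1}{V + \frac{5 V V \left(2 + V V\right)}{8}} = \frac{1}{V + \frac{5 V^{2} \left(2 + V^{2}\right)}{8}}$)
$\left(L{\left(12 \right)} - 46\right) \left(-126\right) = \left(\frac{8}{12 \left(8 + 5 \cdot 12 \left(2 + 12^{2}\right)\right)} - 46\right) \left(-126\right) = \left(8 \cdot \frac{1}{12} \frac{1}{8 + 5 \cdot 12 \left(2 + 144\right)} - 46\right) \left(-126\right) = \left(8 \cdot \frac{1}{12} \frac{1}{8 + 5 \cdot 12 \cdot 146} - 46\right) \left(-126\right) = \left(8 \cdot \frac{1}{12} \frac{1}{8 + 8760} - 46\right) \left(-126\right) = \left(8 \cdot \frac{1}{12} \cdot \frac{1}{8768} - 46\right) \left(-126\right) = \left(\frac{1}{13152} - 46\right) \left(-126\right) = \left(- \frac{604991}{13152}\right) \left(-126\right) = \frac{12704811}{2192}$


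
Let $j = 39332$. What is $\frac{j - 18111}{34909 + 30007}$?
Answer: $\frac{21221}{64916} \approx 0.3269$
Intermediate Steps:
$\frac{j - 18111}{34909 + 30007} = \frac{39332 - 18111}{34909 + 30007} = \frac{21221}{64916}$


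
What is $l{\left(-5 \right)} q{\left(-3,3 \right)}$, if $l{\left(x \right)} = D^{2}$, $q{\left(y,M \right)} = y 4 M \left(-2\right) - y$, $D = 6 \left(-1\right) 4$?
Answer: $43200$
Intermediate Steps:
$D = -24$ ($D = \left(-6\right) 4 = -24$)
$q{\left(y,M \right)} = - y - 8 M y$ ($q{\left(y,M \right)} = 4 y \left(- 2 M\right) - y = - 8 M y - y = - y - 8 M y$)
$l{\left(x \right)} = 576$ ($l{\left(x \right)} = \left(-24\right)^{2} = 576$)
$l{\left(-5 \right)} q{\left(-3,3 \right)} = 576 \left(\left(-1\right) \left(-3\right) \left(1 + 8 \cdot 3\right)\right) = 576 \left(\left(-1\right) \left(-3\right) \left(1 + 24\right)\right) = 576 \left(\left(-1\right) \left(-3\right) 25\right) = 576 \cdot 75 = 43200$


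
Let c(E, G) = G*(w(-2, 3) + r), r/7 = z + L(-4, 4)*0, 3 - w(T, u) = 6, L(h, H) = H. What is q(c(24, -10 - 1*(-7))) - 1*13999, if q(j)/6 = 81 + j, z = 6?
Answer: -14215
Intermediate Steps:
w(T, u) = -3 (w(T, u) = 3 - 1*6 = 3 - 6 = -3)
r = 42 (r = 7*(6 + 4*0) = 7*(6 + 0) = 7*6 = 42)
c(E, G) = 39*G (c(E, G) = G*(-3 + 42) = G*39 = 39*G)
q(j) = 486 + 6*j (q(j) = 6*(81 + j) = 486 + 6*j)
q(c(24, -10 - 1*(-7))) - 1*13999 = (486 + 6*(39*(-10 - 1*(-7)))) - 1*13999 = (486 + 6*(39*(-10 + 7))) - 13999 = (486 + 6*(39*(-3))) - 13999 = (486 + 6*(-117)) - 13999 = (486 - 702) - 13999 = -216 - 13999 = -14215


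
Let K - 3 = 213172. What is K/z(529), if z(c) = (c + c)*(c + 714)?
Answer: 213175/1315094 ≈ 0.16210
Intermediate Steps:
K = 213175 (K = 3 + 213172 = 213175)
z(c) = 2*c*(714 + c) (z(c) = (2*c)*(714 + c) = 2*c*(714 + c))
K/z(529) = 213175/((2*529*(714 + 529))) = 213175/((2*529*1243)) = 213175/1315094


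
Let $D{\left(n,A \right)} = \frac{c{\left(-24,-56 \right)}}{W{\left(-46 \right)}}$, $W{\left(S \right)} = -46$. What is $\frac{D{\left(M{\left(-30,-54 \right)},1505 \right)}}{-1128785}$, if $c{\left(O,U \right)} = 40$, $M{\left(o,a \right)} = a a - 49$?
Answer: $\frac{4}{5192411} \approx 7.7035 \cdot 10^{-7}$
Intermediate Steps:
$M{\left(o,a \right)} = -49 + a^{2}$ ($M{\left(o,a \right)} = a^{2} - 49 = -49 + a^{2}$)
$D{\left(n,A \right)} = - \frac{20}{23}$ ($D{\left(n,A \right)} = \frac{40}{-46} = 40 \left(- \frac{1}{46}\right) = - \frac{20}{23}$)
$\frac{D{\left(M{\left(-30,-54 \right)},1505 \right)}}{-1128785} = - \frac{20}{23 \left(-1128785\right)} = \left(- \frac{20}{23}\right) \left(- \frac{1}{1128785}\right) = \frac{4}{5192411}$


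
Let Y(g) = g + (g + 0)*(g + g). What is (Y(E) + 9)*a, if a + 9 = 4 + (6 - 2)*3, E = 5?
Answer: 448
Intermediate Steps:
Y(g) = g + 2*g**2 (Y(g) = g + g*(2*g) = g + 2*g**2)
a = 7 (a = -9 + (4 + (6 - 2)*3) = -9 + (4 + 4*3) = -9 + (4 + 12) = -9 + 16 = 7)
(Y(E) + 9)*a = (5*(1 + 2*5) + 9)*7 = (5*(1 + 10) + 9)*7 = (5*11 + 9)*7 = (55 + 9)*7 = 64*7 = 448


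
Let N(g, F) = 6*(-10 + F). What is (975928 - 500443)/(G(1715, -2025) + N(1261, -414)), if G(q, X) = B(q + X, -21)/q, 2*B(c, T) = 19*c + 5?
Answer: -326182710/1746361 ≈ -186.78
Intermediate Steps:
B(c, T) = 5/2 + 19*c/2 (B(c, T) = (19*c + 5)/2 = (5 + 19*c)/2 = 5/2 + 19*c/2)
N(g, F) = -60 + 6*F
G(q, X) = (5/2 + 19*X/2 + 19*q/2)/q (G(q, X) = (5/2 + 19*(q + X)/2)/q = (5/2 + 19*(X + q)/2)/q = (5/2 + (19*X/2 + 19*q/2))/q = (5/2 + 19*X/2 + 19*q/2)/q)
(975928 - 500443)/(G(1715, -2025) + N(1261, -414)) = (975928 - 500443)/((½)*(5 + 19*(-2025) + 19*1715)/1715 + (-60 + 6*(-414))) = 475485/((½)*(1/1715)*(5 - 38475 + 32585) + (-60 - 2484)) = 475485/((½)*(1/1715)*(-5885) - 2544) = 475485/(-1177/686 - 2544) = 475485/(-1746361/686) = 475485*(-686/1746361) = -326182710/1746361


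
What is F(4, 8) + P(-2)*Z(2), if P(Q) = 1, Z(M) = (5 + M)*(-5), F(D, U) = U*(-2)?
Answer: -51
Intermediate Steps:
F(D, U) = -2*U
Z(M) = -25 - 5*M
F(4, 8) + P(-2)*Z(2) = -2*8 + 1*(-25 - 5*2) = -16 + 1*(-25 - 10) = -16 + 1*(-35) = -16 - 35 = -51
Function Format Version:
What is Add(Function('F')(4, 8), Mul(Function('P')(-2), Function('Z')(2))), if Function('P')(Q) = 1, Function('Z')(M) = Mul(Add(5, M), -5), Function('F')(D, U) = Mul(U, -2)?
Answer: -51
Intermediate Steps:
Function('F')(D, U) = Mul(-2, U)
Function('Z')(M) = Add(-25, Mul(-5, M))
Add(Function('F')(4, 8), Mul(Function('P')(-2), Function('Z')(2))) = Add(Mul(-2, 8), Mul(1, Add(-25, Mul(-5, 2)))) = Add(-16, Mul(1, Add(-25, -10))) = Add(-16, Mul(1, -35)) = Add(-16, -35) = -51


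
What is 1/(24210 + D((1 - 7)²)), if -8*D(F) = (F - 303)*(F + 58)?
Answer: 4/109389 ≈ 3.6567e-5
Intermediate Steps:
D(F) = -(-303 + F)*(58 + F)/8 (D(F) = -(F - 303)*(F + 58)/8 = -(-303 + F)*(58 + F)/8)
1/(24210 + D((1 - 7)²)) = 1/(24210 + (8787/4 - (1 - 7)⁴/8 + 245*(1 - 7)²/8)) = 1/(24210 + (8787/4 - ((-6)²)²/8 + (245/8)*(-6)²)) = 1/(24210 + (8787/4 - ⅛*36² + (245/8)*36)) = 1/(24210 + (8787/4 - ⅛*1296 + 2205/2)) = 1/(24210 + (8787/4 - 162 + 2205/2)) = 1/(24210 + 12549/4) = 1/(109389/4) = 4/109389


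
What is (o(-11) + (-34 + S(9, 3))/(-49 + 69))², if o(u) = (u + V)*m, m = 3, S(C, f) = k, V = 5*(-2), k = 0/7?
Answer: 418609/100 ≈ 4186.1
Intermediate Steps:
k = 0 (k = 0*(⅐) = 0)
V = -10
S(C, f) = 0
o(u) = -30 + 3*u (o(u) = (u - 10)*3 = (-10 + u)*3 = -30 + 3*u)
(o(-11) + (-34 + S(9, 3))/(-49 + 69))² = ((-30 + 3*(-11)) + (-34 + 0)/(-49 + 69))² = ((-30 - 33) - 34/20)² = (-63 - 34*1/20)² = (-63 - 17/10)² = (-647/10)² = 418609/100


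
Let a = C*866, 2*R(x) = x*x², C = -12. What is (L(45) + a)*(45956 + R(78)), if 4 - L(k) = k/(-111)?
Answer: -108857670112/37 ≈ -2.9421e+9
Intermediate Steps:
L(k) = 4 + k/111 (L(k) = 4 - k/(-111) = 4 - k*(-1)/111 = 4 - (-1)*k/111 = 4 + k/111)
R(x) = x³/2 (R(x) = (x*x²)/2 = x³/2)
a = -10392 (a = -12*866 = -10392)
(L(45) + a)*(45956 + R(78)) = ((4 + (1/111)*45) - 10392)*(45956 + (½)*78³) = ((4 + 15/37) - 10392)*(45956 + (½)*474552) = (163/37 - 10392)*(45956 + 237276) = -384341/37*283232 = -108857670112/37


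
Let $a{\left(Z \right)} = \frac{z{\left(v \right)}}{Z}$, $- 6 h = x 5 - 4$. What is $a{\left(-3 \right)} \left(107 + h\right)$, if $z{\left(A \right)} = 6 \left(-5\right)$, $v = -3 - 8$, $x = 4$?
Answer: $\frac{3130}{3} \approx 1043.3$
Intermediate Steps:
$v = -11$ ($v = -3 - 8 = -11$)
$z{\left(A \right)} = -30$
$h = - \frac{8}{3}$ ($h = - \frac{4 \cdot 5 - 4}{6} = - \frac{20 - 4}{6} = \left(- \frac{1}{6}\right) 16 = - \frac{8}{3} \approx -2.6667$)
$a{\left(Z \right)} = - \frac{30}{Z}$
$a{\left(-3 \right)} \left(107 + h\right) = - \frac{30}{-3} \left(107 - \frac{8}{3}\right) = \left(-30\right) \left(- \frac{1}{3}\right) \frac{313}{3} = 10 \cdot \frac{313}{3} = \frac{3130}{3}$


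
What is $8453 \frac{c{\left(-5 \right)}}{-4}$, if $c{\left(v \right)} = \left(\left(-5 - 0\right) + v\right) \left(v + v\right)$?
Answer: $-211325$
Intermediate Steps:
$c{\left(v \right)} = 2 v \left(-5 + v\right)$ ($c{\left(v \right)} = \left(\left(-5 + 0\right) + v\right) 2 v = \left(-5 + v\right) 2 v = 2 v \left(-5 + v\right)$)
$8453 \frac{c{\left(-5 \right)}}{-4} = 8453 \frac{2 \left(-5\right) \left(-5 - 5\right)}{-4} = 8453 \cdot 2 \left(-5\right) \left(-10\right) \left(- \frac{1}{4}\right) = 8453 \cdot 100 \left(- \frac{1}{4}\right) = 8453 \left(-25\right) = -211325$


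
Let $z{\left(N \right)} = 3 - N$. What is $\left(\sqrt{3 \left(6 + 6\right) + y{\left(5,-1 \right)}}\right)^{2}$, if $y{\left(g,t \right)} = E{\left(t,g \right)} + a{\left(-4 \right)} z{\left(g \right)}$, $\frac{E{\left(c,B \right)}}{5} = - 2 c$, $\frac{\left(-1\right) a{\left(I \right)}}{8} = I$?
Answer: $-18$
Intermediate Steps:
$a{\left(I \right)} = - 8 I$
$E{\left(c,B \right)} = - 10 c$ ($E{\left(c,B \right)} = 5 \left(- 2 c\right) = - 10 c$)
$y{\left(g,t \right)} = 96 - 32 g - 10 t$ ($y{\left(g,t \right)} = - 10 t + \left(-8\right) \left(-4\right) \left(3 - g\right) = - 10 t + 32 \left(3 - g\right) = - 10 t - \left(-96 + 32 g\right) = 96 - 32 g - 10 t$)
$\left(\sqrt{3 \left(6 + 6\right) + y{\left(5,-1 \right)}}\right)^{2} = \left(\sqrt{3 \left(6 + 6\right) - 54}\right)^{2} = \left(\sqrt{3 \cdot 12 + \left(96 - 160 + 10\right)}\right)^{2} = \left(\sqrt{36 - 54}\right)^{2} = \left(\sqrt{-18}\right)^{2} = \left(3 i \sqrt{2}\right)^{2} = -18$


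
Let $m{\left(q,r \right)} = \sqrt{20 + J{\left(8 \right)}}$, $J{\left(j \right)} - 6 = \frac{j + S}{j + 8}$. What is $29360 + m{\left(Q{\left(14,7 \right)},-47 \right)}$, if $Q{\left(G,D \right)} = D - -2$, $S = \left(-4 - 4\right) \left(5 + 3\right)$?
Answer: $29360 + \frac{3 \sqrt{10}}{2} \approx 29365.0$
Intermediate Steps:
$S = -64$ ($S = \left(-8\right) 8 = -64$)
$J{\left(j \right)} = 6 + \frac{-64 + j}{8 + j}$ ($J{\left(j \right)} = 6 + \frac{j - 64}{j + 8} = 6 + \frac{-64 + j}{8 + j}$)
$Q{\left(G,D \right)} = 2 + D$ ($Q{\left(G,D \right)} = D + 2 = 2 + D$)
$m{\left(q,r \right)} = \frac{3 \sqrt{10}}{2}$ ($m{\left(q,r \right)} = \sqrt{20 + \frac{-16 + 7 \cdot 8}{8 + 8}} = \sqrt{20 + \frac{-16 + 56}{16}} = \sqrt{20 + \frac{1}{16} \cdot 40} = \sqrt{20 + \frac{5}{2}} = \sqrt{\frac{45}{2}} = \frac{3 \sqrt{10}}{2}$)
$29360 + m{\left(Q{\left(14,7 \right)},-47 \right)} = 29360 + \frac{3 \sqrt{10}}{2}$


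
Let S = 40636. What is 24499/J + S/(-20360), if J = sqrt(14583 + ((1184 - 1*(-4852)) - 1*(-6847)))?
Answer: -10159/5090 + 24499*sqrt(27466)/27466 ≈ 145.83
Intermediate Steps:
J = sqrt(27466) (J = sqrt(14583 + ((1184 + 4852) + 6847)) = sqrt(14583 + (6036 + 6847)) = sqrt(14583 + 12883) = sqrt(27466) ≈ 165.73)
24499/J + S/(-20360) = 24499/(sqrt(27466)) + 40636/(-20360) = 24499*(sqrt(27466)/27466) + 40636*(-1/20360) = 24499*sqrt(27466)/27466 - 10159/5090 = -10159/5090 + 24499*sqrt(27466)/27466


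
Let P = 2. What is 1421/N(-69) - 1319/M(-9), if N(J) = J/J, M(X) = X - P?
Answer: 16950/11 ≈ 1540.9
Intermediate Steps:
M(X) = -2 + X (M(X) = X - 1*2 = X - 2 = -2 + X)
N(J) = 1
1421/N(-69) - 1319/M(-9) = 1421/1 - 1319/(-2 - 9) = 1421*1 - 1319/(-11) = 1421 - 1319*(-1/11) = 1421 + 1319/11 = 16950/11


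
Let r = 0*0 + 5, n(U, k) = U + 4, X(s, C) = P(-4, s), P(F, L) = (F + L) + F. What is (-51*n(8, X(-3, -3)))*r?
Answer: -3060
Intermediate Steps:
P(F, L) = L + 2*F
X(s, C) = -8 + s (X(s, C) = s + 2*(-4) = s - 8 = -8 + s)
n(U, k) = 4 + U
r = 5 (r = 0 + 5 = 5)
(-51*n(8, X(-3, -3)))*r = -51*(4 + 8)*5 = -51*12*5 = -612*5 = -3060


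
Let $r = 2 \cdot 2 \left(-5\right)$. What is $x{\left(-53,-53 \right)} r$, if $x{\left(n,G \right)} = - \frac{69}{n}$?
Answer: $- \frac{1380}{53} \approx -26.038$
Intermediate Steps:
$r = -20$ ($r = 4 \left(-5\right) = -20$)
$x{\left(-53,-53 \right)} r = - \frac{69}{-53} \left(-20\right) = \left(-69\right) \left(- \frac{1}{53}\right) \left(-20\right) = \frac{69}{53} \left(-20\right) = - \frac{1380}{53}$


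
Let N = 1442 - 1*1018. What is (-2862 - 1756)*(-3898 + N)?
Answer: 16042932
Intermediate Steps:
N = 424 (N = 1442 - 1018 = 424)
(-2862 - 1756)*(-3898 + N) = (-2862 - 1756)*(-3898 + 424) = -4618*(-3474) = 16042932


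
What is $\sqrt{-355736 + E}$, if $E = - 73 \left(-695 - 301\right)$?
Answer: $2 i \sqrt{70757} \approx 532.0 i$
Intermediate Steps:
$E = 72708$ ($E = \left(-73\right) \left(-996\right) = 72708$)
$\sqrt{-355736 + E} = \sqrt{-355736 + 72708} = \sqrt{-283028} = 2 i \sqrt{70757}$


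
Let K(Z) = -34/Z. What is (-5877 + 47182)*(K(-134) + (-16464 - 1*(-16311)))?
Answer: -422715370/67 ≈ -6.3092e+6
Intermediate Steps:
(-5877 + 47182)*(K(-134) + (-16464 - 1*(-16311))) = (-5877 + 47182)*(-34/(-134) + (-16464 - 1*(-16311))) = 41305*(-34*(-1/134) + (-16464 + 16311)) = 41305*(17/67 - 153) = 41305*(-10234/67) = -422715370/67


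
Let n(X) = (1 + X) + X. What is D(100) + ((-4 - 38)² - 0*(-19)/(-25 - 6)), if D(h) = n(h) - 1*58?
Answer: 1907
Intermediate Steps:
n(X) = 1 + 2*X
D(h) = -57 + 2*h (D(h) = (1 + 2*h) - 1*58 = (1 + 2*h) - 58 = -57 + 2*h)
D(100) + ((-4 - 38)² - 0*(-19)/(-25 - 6)) = (-57 + 2*100) + ((-4 - 38)² - 0*(-19)/(-25 - 6)) = (-57 + 200) + ((-42)² - 0/(-31)) = 143 + (1764 - 0*(-1)/31) = 143 + (1764 - 1*0) = 143 + (1764 + 0) = 143 + 1764 = 1907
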